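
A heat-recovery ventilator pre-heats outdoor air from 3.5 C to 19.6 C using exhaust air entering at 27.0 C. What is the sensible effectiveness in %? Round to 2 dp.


eff = (19.6-3.5)/(27.0-3.5)*100 = 68.51 %

68.51 %


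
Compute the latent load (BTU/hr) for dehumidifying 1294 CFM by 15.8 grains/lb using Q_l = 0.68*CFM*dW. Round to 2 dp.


Q = 0.68 * 1294 * 15.8 = 13902.74 BTU/hr

13902.74 BTU/hr


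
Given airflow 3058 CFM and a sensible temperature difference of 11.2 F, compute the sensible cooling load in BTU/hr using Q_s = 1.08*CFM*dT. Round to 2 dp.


Q = 1.08 * 3058 * 11.2 = 36989.57 BTU/hr

36989.57 BTU/hr


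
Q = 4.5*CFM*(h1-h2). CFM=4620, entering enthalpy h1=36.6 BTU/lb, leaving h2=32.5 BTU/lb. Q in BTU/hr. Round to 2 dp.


Q = 4.5 * 4620 * (36.6 - 32.5) = 85239.00 BTU/hr

85239.00 BTU/hr


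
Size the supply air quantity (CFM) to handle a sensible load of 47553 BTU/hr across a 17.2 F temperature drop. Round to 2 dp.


CFM = 47553 / (1.08 * 17.2) = 2559.92

2559.92 CFM


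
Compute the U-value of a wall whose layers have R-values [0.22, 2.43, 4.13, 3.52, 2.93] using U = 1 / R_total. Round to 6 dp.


R_total = 0.22 + 2.43 + 4.13 + 3.52 + 2.93 = 13.23
U = 1/13.23 = 0.075586

0.075586


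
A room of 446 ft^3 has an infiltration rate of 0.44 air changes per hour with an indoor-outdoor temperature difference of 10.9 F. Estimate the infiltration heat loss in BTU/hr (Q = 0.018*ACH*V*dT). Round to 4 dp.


Q = 0.018 * 0.44 * 446 * 10.9 = 38.5023 BTU/hr

38.5023 BTU/hr


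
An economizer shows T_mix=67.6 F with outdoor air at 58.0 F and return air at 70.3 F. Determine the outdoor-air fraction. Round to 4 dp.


frac = (67.6 - 70.3) / (58.0 - 70.3) = 0.2195

0.2195


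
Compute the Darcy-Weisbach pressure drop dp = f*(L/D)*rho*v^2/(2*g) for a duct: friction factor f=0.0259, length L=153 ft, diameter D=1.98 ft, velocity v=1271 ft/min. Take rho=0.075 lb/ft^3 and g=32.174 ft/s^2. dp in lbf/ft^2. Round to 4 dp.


v_fps = 1271/60 = 21.1833 ft/s
dp = 0.0259*(153/1.98)*0.075*21.1833^2/(2*32.174) = 1.0467 lbf/ft^2

1.0467 lbf/ft^2


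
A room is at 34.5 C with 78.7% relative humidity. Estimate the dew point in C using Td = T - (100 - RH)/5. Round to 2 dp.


Td = 34.5 - (100-78.7)/5 = 30.24 C

30.24 C


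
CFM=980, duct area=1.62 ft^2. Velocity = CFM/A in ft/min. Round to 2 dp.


V = 980 / 1.62 = 604.94 ft/min

604.94 ft/min


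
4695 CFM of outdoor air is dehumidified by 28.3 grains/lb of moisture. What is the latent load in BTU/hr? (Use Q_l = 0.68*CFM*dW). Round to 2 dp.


Q = 0.68 * 4695 * 28.3 = 90350.58 BTU/hr

90350.58 BTU/hr


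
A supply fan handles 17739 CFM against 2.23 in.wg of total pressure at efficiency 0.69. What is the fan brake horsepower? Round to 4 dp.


BHP = 17739 * 2.23 / (6356 * 0.69) = 9.0199 hp

9.0199 hp


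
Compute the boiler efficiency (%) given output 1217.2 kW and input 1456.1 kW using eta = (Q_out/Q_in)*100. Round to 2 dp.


eta = (1217.2/1456.1)*100 = 83.59 %

83.59 %


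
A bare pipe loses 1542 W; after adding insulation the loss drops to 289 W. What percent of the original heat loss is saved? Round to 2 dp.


Savings = ((1542-289)/1542)*100 = 81.26 %

81.26 %


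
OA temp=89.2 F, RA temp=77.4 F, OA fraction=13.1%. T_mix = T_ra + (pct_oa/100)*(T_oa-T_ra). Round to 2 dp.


T_mix = 77.4 + (13.1/100)*(89.2-77.4) = 78.95 F

78.95 F


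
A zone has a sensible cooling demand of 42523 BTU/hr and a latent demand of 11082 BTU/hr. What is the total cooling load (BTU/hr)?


Qt = 42523 + 11082 = 53605 BTU/hr

53605 BTU/hr


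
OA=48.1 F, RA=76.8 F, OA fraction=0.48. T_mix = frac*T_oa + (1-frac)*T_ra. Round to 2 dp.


T_mix = 0.48*48.1 + 0.52*76.8 = 63.02 F

63.02 F


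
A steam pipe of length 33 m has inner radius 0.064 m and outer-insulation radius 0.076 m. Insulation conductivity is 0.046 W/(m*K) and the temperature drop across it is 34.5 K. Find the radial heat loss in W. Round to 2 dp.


Q = 2*pi*0.046*33*34.5/ln(0.076/0.064) = 1914.79 W

1914.79 W


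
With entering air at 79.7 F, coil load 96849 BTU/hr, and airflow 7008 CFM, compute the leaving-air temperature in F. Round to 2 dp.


dT = 96849/(1.08*7008) = 12.7961
T_leave = 79.7 - 12.7961 = 66.90 F

66.90 F


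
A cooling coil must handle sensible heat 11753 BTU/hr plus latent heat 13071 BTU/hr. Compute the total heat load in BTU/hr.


Qt = 11753 + 13071 = 24824 BTU/hr

24824 BTU/hr


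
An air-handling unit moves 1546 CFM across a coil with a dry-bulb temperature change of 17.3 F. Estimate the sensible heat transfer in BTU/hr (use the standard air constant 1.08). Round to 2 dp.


Q = 1.08 * 1546 * 17.3 = 28885.46 BTU/hr

28885.46 BTU/hr


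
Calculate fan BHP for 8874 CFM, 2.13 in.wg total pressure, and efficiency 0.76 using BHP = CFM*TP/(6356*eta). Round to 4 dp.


BHP = 8874 * 2.13 / (6356 * 0.76) = 3.9129 hp

3.9129 hp


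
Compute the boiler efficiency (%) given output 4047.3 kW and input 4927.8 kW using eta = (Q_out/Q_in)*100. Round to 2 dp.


eta = (4047.3/4927.8)*100 = 82.13 %

82.13 %


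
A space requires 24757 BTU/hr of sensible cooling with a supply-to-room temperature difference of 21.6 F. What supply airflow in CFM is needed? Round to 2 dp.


CFM = 24757 / (1.08 * 21.6) = 1061.26

1061.26 CFM


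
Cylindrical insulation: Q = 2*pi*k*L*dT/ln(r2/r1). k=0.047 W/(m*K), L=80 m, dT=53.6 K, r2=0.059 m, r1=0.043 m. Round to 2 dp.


Q = 2*pi*0.047*80*53.6/ln(0.059/0.043) = 4002.97 W

4002.97 W


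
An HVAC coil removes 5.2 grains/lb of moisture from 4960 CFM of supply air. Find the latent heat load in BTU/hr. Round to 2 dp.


Q = 0.68 * 4960 * 5.2 = 17538.56 BTU/hr

17538.56 BTU/hr


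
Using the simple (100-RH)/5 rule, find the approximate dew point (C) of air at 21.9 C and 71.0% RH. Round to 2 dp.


Td = 21.9 - (100-71.0)/5 = 16.10 C

16.10 C


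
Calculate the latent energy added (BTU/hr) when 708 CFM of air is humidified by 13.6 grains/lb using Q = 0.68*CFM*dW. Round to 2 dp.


Q = 0.68 * 708 * 13.6 = 6547.58 BTU/hr

6547.58 BTU/hr


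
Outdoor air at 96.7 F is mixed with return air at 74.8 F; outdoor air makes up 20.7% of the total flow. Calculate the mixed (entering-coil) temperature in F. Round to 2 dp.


T_mix = 74.8 + (20.7/100)*(96.7-74.8) = 79.33 F

79.33 F


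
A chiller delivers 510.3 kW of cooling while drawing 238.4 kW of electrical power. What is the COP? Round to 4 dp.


COP = 510.3 / 238.4 = 2.1405

2.1405


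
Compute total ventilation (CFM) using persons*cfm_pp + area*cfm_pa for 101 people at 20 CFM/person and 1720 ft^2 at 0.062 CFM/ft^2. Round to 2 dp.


Total = 101*20 + 1720*0.062 = 2126.64 CFM

2126.64 CFM


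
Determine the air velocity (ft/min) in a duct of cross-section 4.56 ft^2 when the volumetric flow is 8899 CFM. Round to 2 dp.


V = 8899 / 4.56 = 1951.54 ft/min

1951.54 ft/min


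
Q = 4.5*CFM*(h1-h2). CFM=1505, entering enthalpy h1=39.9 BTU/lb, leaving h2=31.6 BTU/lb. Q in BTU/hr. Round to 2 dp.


Q = 4.5 * 1505 * (39.9 - 31.6) = 56211.75 BTU/hr

56211.75 BTU/hr


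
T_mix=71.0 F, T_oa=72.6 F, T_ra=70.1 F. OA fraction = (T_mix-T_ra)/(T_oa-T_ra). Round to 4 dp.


frac = (71.0 - 70.1) / (72.6 - 70.1) = 0.3600

0.3600


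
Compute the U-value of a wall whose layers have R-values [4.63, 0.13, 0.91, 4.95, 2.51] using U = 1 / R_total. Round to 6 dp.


R_total = 4.63 + 0.13 + 0.91 + 4.95 + 2.51 = 13.13
U = 1/13.13 = 0.076161

0.076161


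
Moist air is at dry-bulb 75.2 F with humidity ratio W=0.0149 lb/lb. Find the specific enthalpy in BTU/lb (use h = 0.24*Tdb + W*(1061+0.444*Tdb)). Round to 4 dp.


h = 0.24*75.2 + 0.0149*(1061+0.444*75.2) = 34.3544 BTU/lb

34.3544 BTU/lb


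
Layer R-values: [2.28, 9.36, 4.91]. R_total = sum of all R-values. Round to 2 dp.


R_total = 2.28 + 9.36 + 4.91 = 16.55

16.55


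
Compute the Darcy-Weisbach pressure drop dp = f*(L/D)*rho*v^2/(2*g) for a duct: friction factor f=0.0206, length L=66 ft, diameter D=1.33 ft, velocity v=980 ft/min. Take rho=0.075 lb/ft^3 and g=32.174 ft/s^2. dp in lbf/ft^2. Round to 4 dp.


v_fps = 980/60 = 16.3333 ft/s
dp = 0.0206*(66/1.33)*0.075*16.3333^2/(2*32.174) = 0.3179 lbf/ft^2

0.3179 lbf/ft^2


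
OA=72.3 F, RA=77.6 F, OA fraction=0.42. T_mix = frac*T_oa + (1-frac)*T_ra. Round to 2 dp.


T_mix = 0.42*72.3 + 0.58*77.6 = 75.37 F

75.37 F


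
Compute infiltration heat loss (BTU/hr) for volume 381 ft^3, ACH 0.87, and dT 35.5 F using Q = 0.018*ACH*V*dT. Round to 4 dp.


Q = 0.018 * 0.87 * 381 * 35.5 = 211.8093 BTU/hr

211.8093 BTU/hr


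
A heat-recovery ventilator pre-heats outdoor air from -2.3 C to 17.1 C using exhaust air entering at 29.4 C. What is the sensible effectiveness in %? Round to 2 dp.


eff = (17.1-(-2.3))/(29.4-(-2.3))*100 = 61.20 %

61.20 %


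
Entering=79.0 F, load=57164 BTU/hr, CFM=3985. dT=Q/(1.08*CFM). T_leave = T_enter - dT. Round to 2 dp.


dT = 57164/(1.08*3985) = 13.2822
T_leave = 79.0 - 13.2822 = 65.72 F

65.72 F


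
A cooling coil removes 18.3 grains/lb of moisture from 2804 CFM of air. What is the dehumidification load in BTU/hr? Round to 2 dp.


Q = 0.68 * 2804 * 18.3 = 34892.98 BTU/hr

34892.98 BTU/hr


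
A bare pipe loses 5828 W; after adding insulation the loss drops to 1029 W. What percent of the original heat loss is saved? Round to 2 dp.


Savings = ((5828-1029)/5828)*100 = 82.34 %

82.34 %


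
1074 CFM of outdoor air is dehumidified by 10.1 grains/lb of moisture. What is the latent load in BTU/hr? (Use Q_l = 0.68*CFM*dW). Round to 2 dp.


Q = 0.68 * 1074 * 10.1 = 7376.23 BTU/hr

7376.23 BTU/hr


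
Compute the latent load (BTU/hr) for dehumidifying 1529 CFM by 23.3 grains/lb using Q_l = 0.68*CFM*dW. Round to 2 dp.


Q = 0.68 * 1529 * 23.3 = 24225.48 BTU/hr

24225.48 BTU/hr


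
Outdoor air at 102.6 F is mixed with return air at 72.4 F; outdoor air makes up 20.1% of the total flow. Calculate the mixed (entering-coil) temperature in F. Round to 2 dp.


T_mix = 72.4 + (20.1/100)*(102.6-72.4) = 78.47 F

78.47 F


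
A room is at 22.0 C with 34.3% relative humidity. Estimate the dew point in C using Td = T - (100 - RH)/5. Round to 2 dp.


Td = 22.0 - (100-34.3)/5 = 8.86 C

8.86 C


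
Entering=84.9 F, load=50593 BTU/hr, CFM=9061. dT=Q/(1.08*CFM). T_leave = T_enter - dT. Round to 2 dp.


dT = 50593/(1.08*9061) = 5.1700
T_leave = 84.9 - 5.1700 = 79.73 F

79.73 F


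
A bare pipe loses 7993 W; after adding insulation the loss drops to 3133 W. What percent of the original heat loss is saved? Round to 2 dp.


Savings = ((7993-3133)/7993)*100 = 60.80 %

60.80 %


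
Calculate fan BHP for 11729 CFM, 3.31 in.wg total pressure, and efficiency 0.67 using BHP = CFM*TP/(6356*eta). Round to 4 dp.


BHP = 11729 * 3.31 / (6356 * 0.67) = 9.1165 hp

9.1165 hp


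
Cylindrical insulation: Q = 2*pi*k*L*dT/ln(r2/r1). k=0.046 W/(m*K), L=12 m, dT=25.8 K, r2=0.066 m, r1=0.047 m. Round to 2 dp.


Q = 2*pi*0.046*12*25.8/ln(0.066/0.047) = 263.57 W

263.57 W


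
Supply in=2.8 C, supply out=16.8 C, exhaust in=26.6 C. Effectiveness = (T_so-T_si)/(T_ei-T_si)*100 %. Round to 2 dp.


eff = (16.8-2.8)/(26.6-2.8)*100 = 58.82 %

58.82 %


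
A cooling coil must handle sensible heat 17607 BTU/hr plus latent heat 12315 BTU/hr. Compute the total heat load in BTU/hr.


Qt = 17607 + 12315 = 29922 BTU/hr

29922 BTU/hr


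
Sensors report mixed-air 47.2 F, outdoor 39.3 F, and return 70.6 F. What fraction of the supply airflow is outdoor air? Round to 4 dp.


frac = (47.2 - 70.6) / (39.3 - 70.6) = 0.7476

0.7476


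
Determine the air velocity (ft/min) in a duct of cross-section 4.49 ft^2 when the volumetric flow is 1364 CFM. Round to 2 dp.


V = 1364 / 4.49 = 303.79 ft/min

303.79 ft/min


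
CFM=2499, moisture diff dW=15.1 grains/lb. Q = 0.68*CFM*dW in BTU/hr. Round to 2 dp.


Q = 0.68 * 2499 * 15.1 = 25659.73 BTU/hr

25659.73 BTU/hr


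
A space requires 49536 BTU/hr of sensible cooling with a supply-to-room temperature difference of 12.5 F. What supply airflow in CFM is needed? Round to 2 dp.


CFM = 49536 / (1.08 * 12.5) = 3669.33

3669.33 CFM


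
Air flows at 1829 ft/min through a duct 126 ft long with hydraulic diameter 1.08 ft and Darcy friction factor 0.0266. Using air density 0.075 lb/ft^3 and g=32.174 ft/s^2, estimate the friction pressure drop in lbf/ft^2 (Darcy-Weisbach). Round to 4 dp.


v_fps = 1829/60 = 30.4833 ft/s
dp = 0.0266*(126/1.08)*0.075*30.4833^2/(2*32.174) = 3.3611 lbf/ft^2

3.3611 lbf/ft^2


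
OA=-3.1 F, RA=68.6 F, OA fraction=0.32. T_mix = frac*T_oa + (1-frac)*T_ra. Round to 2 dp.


T_mix = 0.32*(-3.1) + 0.68*68.6 = 45.66 F

45.66 F


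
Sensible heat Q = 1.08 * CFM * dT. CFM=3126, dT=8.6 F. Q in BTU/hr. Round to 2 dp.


Q = 1.08 * 3126 * 8.6 = 29034.29 BTU/hr

29034.29 BTU/hr


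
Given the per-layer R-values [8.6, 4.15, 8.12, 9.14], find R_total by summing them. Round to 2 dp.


R_total = 8.6 + 4.15 + 8.12 + 9.14 = 30.01

30.01


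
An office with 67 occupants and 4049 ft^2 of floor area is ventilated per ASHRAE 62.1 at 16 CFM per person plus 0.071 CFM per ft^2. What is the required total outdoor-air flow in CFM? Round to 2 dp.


Total = 67*16 + 4049*0.071 = 1359.48 CFM

1359.48 CFM


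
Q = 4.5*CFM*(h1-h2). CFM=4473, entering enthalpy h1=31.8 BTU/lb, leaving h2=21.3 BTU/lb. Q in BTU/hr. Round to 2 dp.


Q = 4.5 * 4473 * (31.8 - 21.3) = 211349.25 BTU/hr

211349.25 BTU/hr


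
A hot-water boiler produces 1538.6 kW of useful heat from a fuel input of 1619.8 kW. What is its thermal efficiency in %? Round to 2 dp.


eta = (1538.6/1619.8)*100 = 94.99 %

94.99 %


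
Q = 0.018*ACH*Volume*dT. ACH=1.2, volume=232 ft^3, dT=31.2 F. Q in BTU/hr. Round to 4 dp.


Q = 0.018 * 1.2 * 232 * 31.2 = 156.3494 BTU/hr

156.3494 BTU/hr


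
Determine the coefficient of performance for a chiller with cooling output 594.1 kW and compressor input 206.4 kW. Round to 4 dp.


COP = 594.1 / 206.4 = 2.8784

2.8784


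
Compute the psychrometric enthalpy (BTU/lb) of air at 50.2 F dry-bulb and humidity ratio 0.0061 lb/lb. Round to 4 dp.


h = 0.24*50.2 + 0.0061*(1061+0.444*50.2) = 18.6561 BTU/lb

18.6561 BTU/lb


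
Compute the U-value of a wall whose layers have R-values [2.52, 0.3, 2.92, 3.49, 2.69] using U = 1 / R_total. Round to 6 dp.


R_total = 2.52 + 0.3 + 2.92 + 3.49 + 2.69 = 11.92
U = 1/11.92 = 0.083893

0.083893


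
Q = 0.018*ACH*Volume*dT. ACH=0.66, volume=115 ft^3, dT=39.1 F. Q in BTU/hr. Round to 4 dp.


Q = 0.018 * 0.66 * 115 * 39.1 = 53.4184 BTU/hr

53.4184 BTU/hr


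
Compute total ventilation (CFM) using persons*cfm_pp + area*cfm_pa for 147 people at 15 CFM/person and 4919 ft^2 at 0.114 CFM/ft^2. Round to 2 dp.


Total = 147*15 + 4919*0.114 = 2765.77 CFM

2765.77 CFM


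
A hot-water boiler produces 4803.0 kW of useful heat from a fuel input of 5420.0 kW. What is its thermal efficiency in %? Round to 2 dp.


eta = (4803.0/5420.0)*100 = 88.62 %

88.62 %


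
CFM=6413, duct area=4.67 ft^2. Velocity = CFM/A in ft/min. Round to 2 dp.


V = 6413 / 4.67 = 1373.23 ft/min

1373.23 ft/min


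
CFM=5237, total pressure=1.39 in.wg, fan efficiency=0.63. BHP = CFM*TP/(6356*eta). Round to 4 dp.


BHP = 5237 * 1.39 / (6356 * 0.63) = 1.8179 hp

1.8179 hp


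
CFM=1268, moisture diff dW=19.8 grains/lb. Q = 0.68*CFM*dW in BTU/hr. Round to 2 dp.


Q = 0.68 * 1268 * 19.8 = 17072.35 BTU/hr

17072.35 BTU/hr


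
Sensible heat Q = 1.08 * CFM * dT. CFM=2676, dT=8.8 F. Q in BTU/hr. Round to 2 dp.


Q = 1.08 * 2676 * 8.8 = 25432.70 BTU/hr

25432.70 BTU/hr


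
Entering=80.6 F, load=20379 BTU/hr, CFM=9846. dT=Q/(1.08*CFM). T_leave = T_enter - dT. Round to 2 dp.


dT = 20379/(1.08*9846) = 1.9165
T_leave = 80.6 - 1.9165 = 78.68 F

78.68 F


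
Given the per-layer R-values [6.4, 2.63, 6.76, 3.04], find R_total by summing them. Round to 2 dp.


R_total = 6.4 + 2.63 + 6.76 + 3.04 = 18.83

18.83


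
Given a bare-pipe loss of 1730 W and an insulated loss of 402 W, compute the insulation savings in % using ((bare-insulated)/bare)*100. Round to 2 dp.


Savings = ((1730-402)/1730)*100 = 76.76 %

76.76 %


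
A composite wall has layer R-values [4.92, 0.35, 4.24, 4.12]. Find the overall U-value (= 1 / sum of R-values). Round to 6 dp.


R_total = 4.92 + 0.35 + 4.24 + 4.12 = 13.63
U = 1/13.63 = 0.073368

0.073368


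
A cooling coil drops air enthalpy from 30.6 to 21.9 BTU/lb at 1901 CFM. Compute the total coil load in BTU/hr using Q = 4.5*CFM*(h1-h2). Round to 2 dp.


Q = 4.5 * 1901 * (30.6 - 21.9) = 74424.15 BTU/hr

74424.15 BTU/hr


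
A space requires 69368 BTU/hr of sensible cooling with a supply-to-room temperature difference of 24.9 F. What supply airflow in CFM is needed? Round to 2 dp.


CFM = 69368 / (1.08 * 24.9) = 2579.50

2579.50 CFM


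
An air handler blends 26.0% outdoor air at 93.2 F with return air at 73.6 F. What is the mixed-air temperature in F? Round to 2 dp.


T_mix = 73.6 + (26.0/100)*(93.2-73.6) = 78.70 F

78.70 F


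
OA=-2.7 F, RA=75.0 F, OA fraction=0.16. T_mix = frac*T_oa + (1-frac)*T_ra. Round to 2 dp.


T_mix = 0.16*(-2.7) + 0.84*75.0 = 62.57 F

62.57 F


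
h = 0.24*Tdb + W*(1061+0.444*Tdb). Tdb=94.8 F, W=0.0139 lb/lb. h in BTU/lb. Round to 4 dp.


h = 0.24*94.8 + 0.0139*(1061+0.444*94.8) = 38.0850 BTU/lb

38.0850 BTU/lb


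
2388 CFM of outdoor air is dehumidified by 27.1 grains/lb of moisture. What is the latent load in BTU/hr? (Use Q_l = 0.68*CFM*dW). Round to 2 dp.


Q = 0.68 * 2388 * 27.1 = 44006.06 BTU/hr

44006.06 BTU/hr


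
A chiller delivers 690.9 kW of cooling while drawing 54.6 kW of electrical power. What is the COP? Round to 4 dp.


COP = 690.9 / 54.6 = 12.6538

12.6538


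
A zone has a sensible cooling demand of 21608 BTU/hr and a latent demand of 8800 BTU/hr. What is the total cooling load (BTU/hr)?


Qt = 21608 + 8800 = 30408 BTU/hr

30408 BTU/hr


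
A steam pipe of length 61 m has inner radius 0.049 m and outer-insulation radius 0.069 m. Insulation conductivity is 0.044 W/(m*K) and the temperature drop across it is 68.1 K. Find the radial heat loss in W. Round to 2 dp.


Q = 2*pi*0.044*61*68.1/ln(0.069/0.049) = 3355.21 W

3355.21 W


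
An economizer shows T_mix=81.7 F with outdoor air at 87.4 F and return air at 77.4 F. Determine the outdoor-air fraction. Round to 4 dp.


frac = (81.7 - 77.4) / (87.4 - 77.4) = 0.4300

0.4300


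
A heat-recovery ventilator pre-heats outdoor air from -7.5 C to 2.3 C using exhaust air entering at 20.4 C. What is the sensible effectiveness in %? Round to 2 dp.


eff = (2.3-(-7.5))/(20.4-(-7.5))*100 = 35.13 %

35.13 %


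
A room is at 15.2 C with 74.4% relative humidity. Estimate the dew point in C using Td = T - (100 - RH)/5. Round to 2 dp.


Td = 15.2 - (100-74.4)/5 = 10.08 C

10.08 C


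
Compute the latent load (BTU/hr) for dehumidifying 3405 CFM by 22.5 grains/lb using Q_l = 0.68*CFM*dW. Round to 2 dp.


Q = 0.68 * 3405 * 22.5 = 52096.50 BTU/hr

52096.50 BTU/hr


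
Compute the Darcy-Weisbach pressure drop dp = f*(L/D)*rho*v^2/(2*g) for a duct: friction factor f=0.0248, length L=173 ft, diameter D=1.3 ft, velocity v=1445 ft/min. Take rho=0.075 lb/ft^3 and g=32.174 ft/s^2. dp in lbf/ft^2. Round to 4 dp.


v_fps = 1445/60 = 24.0833 ft/s
dp = 0.0248*(173/1.3)*0.075*24.0833^2/(2*32.174) = 2.2311 lbf/ft^2

2.2311 lbf/ft^2


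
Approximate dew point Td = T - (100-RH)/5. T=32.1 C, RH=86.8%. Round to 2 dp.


Td = 32.1 - (100-86.8)/5 = 29.46 C

29.46 C


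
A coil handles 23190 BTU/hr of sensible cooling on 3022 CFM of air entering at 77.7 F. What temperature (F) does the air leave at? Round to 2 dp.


dT = 23190/(1.08*3022) = 7.1053
T_leave = 77.7 - 7.1053 = 70.59 F

70.59 F


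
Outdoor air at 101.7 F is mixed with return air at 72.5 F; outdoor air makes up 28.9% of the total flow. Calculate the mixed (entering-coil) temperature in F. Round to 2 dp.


T_mix = 72.5 + (28.9/100)*(101.7-72.5) = 80.94 F

80.94 F


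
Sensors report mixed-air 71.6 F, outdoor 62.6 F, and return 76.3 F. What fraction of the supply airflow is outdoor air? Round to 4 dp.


frac = (71.6 - 76.3) / (62.6 - 76.3) = 0.3431

0.3431


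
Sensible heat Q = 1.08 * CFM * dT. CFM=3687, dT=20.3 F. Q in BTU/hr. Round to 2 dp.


Q = 1.08 * 3687 * 20.3 = 80833.79 BTU/hr

80833.79 BTU/hr


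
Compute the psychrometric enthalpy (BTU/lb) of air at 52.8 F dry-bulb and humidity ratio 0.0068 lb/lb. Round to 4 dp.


h = 0.24*52.8 + 0.0068*(1061+0.444*52.8) = 20.0462 BTU/lb

20.0462 BTU/lb


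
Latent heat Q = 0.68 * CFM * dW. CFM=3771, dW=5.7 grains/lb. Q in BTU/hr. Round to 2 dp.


Q = 0.68 * 3771 * 5.7 = 14616.40 BTU/hr

14616.40 BTU/hr


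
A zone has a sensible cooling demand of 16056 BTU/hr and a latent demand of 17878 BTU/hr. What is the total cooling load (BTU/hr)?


Qt = 16056 + 17878 = 33934 BTU/hr

33934 BTU/hr


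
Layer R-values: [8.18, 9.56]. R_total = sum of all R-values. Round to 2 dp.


R_total = 8.18 + 9.56 = 17.74

17.74


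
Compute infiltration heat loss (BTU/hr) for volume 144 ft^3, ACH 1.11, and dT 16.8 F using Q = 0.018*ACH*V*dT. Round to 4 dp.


Q = 0.018 * 1.11 * 144 * 16.8 = 48.3356 BTU/hr

48.3356 BTU/hr


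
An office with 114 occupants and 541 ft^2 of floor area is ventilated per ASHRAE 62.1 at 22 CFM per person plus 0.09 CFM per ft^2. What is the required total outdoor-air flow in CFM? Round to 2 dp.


Total = 114*22 + 541*0.09 = 2556.69 CFM

2556.69 CFM


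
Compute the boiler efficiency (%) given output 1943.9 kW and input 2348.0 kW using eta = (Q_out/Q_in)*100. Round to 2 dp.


eta = (1943.9/2348.0)*100 = 82.79 %

82.79 %


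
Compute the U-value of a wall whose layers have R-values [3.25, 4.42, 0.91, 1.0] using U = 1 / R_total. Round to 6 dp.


R_total = 3.25 + 4.42 + 0.91 + 1.0 = 9.58
U = 1/9.58 = 0.104384

0.104384


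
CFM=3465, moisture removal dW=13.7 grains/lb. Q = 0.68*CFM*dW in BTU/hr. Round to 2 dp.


Q = 0.68 * 3465 * 13.7 = 32279.94 BTU/hr

32279.94 BTU/hr


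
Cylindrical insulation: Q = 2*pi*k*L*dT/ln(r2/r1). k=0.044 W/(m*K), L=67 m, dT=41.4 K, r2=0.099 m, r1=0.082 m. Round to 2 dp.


Q = 2*pi*0.044*67*41.4/ln(0.099/0.082) = 4070.29 W

4070.29 W


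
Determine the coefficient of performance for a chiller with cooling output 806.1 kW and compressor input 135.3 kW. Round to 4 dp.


COP = 806.1 / 135.3 = 5.9579

5.9579


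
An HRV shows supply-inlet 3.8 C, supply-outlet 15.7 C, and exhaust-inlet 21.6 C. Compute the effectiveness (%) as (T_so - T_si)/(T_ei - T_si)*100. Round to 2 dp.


eff = (15.7-3.8)/(21.6-3.8)*100 = 66.85 %

66.85 %


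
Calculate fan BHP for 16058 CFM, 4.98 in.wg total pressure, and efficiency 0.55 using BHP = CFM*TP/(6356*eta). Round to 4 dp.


BHP = 16058 * 4.98 / (6356 * 0.55) = 22.8757 hp

22.8757 hp


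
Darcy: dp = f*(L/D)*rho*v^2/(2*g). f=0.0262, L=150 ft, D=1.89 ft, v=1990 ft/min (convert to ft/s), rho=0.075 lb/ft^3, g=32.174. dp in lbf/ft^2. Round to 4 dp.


v_fps = 1990/60 = 33.1667 ft/s
dp = 0.0262*(150/1.89)*0.075*33.1667^2/(2*32.174) = 2.6660 lbf/ft^2

2.6660 lbf/ft^2


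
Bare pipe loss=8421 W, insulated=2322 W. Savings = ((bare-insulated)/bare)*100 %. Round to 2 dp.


Savings = ((8421-2322)/8421)*100 = 72.43 %

72.43 %


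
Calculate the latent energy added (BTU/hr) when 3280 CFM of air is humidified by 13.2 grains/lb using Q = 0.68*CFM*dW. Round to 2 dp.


Q = 0.68 * 3280 * 13.2 = 29441.28 BTU/hr

29441.28 BTU/hr


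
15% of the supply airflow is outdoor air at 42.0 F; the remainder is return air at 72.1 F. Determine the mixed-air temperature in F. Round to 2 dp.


T_mix = 0.15*42.0 + 0.85*72.1 = 67.59 F

67.59 F


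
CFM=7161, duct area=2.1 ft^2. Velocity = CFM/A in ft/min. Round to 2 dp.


V = 7161 / 2.1 = 3410.00 ft/min

3410.00 ft/min


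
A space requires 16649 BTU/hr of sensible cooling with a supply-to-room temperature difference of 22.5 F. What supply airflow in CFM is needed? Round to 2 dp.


CFM = 16649 / (1.08 * 22.5) = 685.14

685.14 CFM


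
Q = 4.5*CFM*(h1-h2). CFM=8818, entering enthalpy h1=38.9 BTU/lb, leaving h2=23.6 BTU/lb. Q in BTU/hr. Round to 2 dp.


Q = 4.5 * 8818 * (38.9 - 23.6) = 607119.30 BTU/hr

607119.30 BTU/hr


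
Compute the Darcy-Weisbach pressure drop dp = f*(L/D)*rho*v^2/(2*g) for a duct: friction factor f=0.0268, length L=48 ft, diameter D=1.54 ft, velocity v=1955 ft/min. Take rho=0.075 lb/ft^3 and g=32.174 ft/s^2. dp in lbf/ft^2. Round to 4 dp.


v_fps = 1955/60 = 32.5833 ft/s
dp = 0.0268*(48/1.54)*0.075*32.5833^2/(2*32.174) = 1.0336 lbf/ft^2

1.0336 lbf/ft^2


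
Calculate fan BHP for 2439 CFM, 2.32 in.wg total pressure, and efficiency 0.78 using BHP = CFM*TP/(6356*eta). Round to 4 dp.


BHP = 2439 * 2.32 / (6356 * 0.78) = 1.1414 hp

1.1414 hp


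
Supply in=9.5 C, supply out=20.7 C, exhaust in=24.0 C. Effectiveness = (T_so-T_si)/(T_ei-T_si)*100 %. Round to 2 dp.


eff = (20.7-9.5)/(24.0-9.5)*100 = 77.24 %

77.24 %


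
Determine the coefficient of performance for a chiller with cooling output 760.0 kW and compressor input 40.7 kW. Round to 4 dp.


COP = 760.0 / 40.7 = 18.6732

18.6732


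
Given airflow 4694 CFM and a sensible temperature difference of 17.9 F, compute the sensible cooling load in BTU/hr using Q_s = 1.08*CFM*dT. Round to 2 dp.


Q = 1.08 * 4694 * 17.9 = 90744.41 BTU/hr

90744.41 BTU/hr


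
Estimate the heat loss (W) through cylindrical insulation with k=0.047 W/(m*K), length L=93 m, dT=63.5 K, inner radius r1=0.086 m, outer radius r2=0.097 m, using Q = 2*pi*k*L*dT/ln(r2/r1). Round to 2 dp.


Q = 2*pi*0.047*93*63.5/ln(0.097/0.086) = 14489.02 W

14489.02 W


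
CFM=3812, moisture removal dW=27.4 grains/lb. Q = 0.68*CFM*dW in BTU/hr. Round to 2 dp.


Q = 0.68 * 3812 * 27.4 = 71025.18 BTU/hr

71025.18 BTU/hr


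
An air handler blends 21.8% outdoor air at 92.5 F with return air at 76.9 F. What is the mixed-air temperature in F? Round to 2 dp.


T_mix = 76.9 + (21.8/100)*(92.5-76.9) = 80.30 F

80.30 F


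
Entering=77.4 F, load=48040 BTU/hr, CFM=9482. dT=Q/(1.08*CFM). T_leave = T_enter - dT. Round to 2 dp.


dT = 48040/(1.08*9482) = 4.6911
T_leave = 77.4 - 4.6911 = 72.71 F

72.71 F


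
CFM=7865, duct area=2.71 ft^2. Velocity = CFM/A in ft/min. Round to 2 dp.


V = 7865 / 2.71 = 2902.21 ft/min

2902.21 ft/min


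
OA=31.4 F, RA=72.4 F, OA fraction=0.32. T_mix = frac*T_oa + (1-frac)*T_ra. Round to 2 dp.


T_mix = 0.32*31.4 + 0.68*72.4 = 59.28 F

59.28 F


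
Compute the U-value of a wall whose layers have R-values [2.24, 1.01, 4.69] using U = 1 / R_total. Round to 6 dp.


R_total = 2.24 + 1.01 + 4.69 = 7.94
U = 1/7.94 = 0.125945

0.125945


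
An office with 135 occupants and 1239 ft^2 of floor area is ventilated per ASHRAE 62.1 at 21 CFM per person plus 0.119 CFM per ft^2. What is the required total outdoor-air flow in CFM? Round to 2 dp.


Total = 135*21 + 1239*0.119 = 2982.44 CFM

2982.44 CFM


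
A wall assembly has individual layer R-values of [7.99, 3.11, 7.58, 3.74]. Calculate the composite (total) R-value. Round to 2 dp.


R_total = 7.99 + 3.11 + 7.58 + 3.74 = 22.42

22.42


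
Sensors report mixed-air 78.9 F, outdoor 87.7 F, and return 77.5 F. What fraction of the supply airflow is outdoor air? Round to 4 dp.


frac = (78.9 - 77.5) / (87.7 - 77.5) = 0.1373

0.1373


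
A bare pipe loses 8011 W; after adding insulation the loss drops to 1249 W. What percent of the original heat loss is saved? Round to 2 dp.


Savings = ((8011-1249)/8011)*100 = 84.41 %

84.41 %


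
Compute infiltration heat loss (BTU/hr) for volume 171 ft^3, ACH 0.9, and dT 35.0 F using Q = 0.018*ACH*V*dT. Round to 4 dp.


Q = 0.018 * 0.9 * 171 * 35.0 = 96.9570 BTU/hr

96.9570 BTU/hr


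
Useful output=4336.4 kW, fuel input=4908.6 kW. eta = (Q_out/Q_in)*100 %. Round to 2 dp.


eta = (4336.4/4908.6)*100 = 88.34 %

88.34 %


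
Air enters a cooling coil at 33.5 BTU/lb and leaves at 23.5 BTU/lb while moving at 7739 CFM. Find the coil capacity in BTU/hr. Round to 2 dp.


Q = 4.5 * 7739 * (33.5 - 23.5) = 348255.00 BTU/hr

348255.00 BTU/hr


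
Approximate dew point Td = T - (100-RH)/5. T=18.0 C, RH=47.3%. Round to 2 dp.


Td = 18.0 - (100-47.3)/5 = 7.46 C

7.46 C


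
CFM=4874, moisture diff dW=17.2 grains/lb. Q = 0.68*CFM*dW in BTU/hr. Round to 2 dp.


Q = 0.68 * 4874 * 17.2 = 57006.30 BTU/hr

57006.30 BTU/hr


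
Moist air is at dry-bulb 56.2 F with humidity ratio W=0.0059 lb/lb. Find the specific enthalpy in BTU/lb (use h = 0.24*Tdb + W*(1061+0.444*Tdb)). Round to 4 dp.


h = 0.24*56.2 + 0.0059*(1061+0.444*56.2) = 19.8951 BTU/lb

19.8951 BTU/lb


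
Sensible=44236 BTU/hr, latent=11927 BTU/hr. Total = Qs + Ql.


Qt = 44236 + 11927 = 56163 BTU/hr

56163 BTU/hr


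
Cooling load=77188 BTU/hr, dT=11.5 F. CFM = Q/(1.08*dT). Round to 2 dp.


CFM = 77188 / (1.08 * 11.5) = 6214.81

6214.81 CFM


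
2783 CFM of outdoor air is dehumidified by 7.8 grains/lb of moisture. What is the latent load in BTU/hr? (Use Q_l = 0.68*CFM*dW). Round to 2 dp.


Q = 0.68 * 2783 * 7.8 = 14761.03 BTU/hr

14761.03 BTU/hr


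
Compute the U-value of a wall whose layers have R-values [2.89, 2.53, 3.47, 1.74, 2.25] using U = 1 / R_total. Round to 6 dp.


R_total = 2.89 + 2.53 + 3.47 + 1.74 + 2.25 = 12.88
U = 1/12.88 = 0.077640

0.077640


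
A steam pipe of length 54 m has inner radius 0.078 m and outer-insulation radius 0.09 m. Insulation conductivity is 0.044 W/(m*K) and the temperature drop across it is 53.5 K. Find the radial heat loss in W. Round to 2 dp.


Q = 2*pi*0.044*54*53.5/ln(0.09/0.078) = 5581.33 W

5581.33 W


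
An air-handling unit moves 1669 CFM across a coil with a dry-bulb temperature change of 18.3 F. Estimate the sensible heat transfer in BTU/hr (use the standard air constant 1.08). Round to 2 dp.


Q = 1.08 * 1669 * 18.3 = 32986.12 BTU/hr

32986.12 BTU/hr


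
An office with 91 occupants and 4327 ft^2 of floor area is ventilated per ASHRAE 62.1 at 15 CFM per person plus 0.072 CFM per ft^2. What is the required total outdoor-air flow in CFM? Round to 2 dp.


Total = 91*15 + 4327*0.072 = 1676.54 CFM

1676.54 CFM


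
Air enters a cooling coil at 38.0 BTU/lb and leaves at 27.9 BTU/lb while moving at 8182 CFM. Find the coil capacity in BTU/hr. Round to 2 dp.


Q = 4.5 * 8182 * (38.0 - 27.9) = 371871.90 BTU/hr

371871.90 BTU/hr


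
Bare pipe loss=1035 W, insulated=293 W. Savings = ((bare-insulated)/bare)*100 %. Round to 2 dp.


Savings = ((1035-293)/1035)*100 = 71.69 %

71.69 %


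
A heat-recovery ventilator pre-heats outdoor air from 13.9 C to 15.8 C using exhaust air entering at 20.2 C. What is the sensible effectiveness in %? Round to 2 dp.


eff = (15.8-13.9)/(20.2-13.9)*100 = 30.16 %

30.16 %


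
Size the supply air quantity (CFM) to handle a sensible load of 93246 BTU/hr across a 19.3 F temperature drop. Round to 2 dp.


CFM = 93246 / (1.08 * 19.3) = 4473.52

4473.52 CFM


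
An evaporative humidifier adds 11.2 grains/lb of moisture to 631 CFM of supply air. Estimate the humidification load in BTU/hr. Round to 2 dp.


Q = 0.68 * 631 * 11.2 = 4805.70 BTU/hr

4805.70 BTU/hr


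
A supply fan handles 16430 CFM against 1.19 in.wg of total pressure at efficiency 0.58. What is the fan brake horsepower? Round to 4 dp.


BHP = 16430 * 1.19 / (6356 * 0.58) = 5.3036 hp

5.3036 hp


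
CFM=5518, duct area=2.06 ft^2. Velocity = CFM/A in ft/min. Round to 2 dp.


V = 5518 / 2.06 = 2678.64 ft/min

2678.64 ft/min


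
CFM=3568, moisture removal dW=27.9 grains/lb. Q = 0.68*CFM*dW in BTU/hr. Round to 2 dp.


Q = 0.68 * 3568 * 27.9 = 67692.10 BTU/hr

67692.10 BTU/hr


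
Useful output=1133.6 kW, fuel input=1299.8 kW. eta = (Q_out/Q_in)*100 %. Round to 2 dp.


eta = (1133.6/1299.8)*100 = 87.21 %

87.21 %


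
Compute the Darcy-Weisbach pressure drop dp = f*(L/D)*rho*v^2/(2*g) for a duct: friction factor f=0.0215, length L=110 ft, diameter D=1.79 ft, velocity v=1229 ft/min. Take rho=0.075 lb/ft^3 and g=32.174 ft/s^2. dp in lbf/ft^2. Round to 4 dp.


v_fps = 1229/60 = 20.4833 ft/s
dp = 0.0215*(110/1.79)*0.075*20.4833^2/(2*32.174) = 0.6461 lbf/ft^2

0.6461 lbf/ft^2


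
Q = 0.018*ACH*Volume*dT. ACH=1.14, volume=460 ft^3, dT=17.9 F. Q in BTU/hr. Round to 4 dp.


Q = 0.018 * 1.14 * 460 * 17.9 = 168.9617 BTU/hr

168.9617 BTU/hr


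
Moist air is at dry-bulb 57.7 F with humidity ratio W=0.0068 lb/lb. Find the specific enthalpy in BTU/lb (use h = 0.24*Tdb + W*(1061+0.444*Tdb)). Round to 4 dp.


h = 0.24*57.7 + 0.0068*(1061+0.444*57.7) = 21.2370 BTU/lb

21.2370 BTU/lb


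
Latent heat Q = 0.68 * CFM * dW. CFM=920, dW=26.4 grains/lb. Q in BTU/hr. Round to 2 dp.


Q = 0.68 * 920 * 26.4 = 16515.84 BTU/hr

16515.84 BTU/hr


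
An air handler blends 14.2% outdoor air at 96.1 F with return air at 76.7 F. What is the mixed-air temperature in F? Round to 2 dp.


T_mix = 76.7 + (14.2/100)*(96.1-76.7) = 79.45 F

79.45 F


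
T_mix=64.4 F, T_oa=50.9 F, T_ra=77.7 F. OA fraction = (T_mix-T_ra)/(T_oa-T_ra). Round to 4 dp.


frac = (64.4 - 77.7) / (50.9 - 77.7) = 0.4963

0.4963


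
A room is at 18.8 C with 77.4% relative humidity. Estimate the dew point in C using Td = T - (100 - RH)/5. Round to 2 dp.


Td = 18.8 - (100-77.4)/5 = 14.28 C

14.28 C


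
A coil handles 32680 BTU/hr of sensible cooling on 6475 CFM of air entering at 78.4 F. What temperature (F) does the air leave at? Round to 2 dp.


dT = 32680/(1.08*6475) = 4.6732
T_leave = 78.4 - 4.6732 = 73.73 F

73.73 F


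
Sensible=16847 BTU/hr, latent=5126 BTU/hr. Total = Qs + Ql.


Qt = 16847 + 5126 = 21973 BTU/hr

21973 BTU/hr


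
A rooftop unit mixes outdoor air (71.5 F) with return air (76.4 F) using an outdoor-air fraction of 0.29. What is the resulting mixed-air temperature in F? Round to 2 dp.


T_mix = 0.29*71.5 + 0.71*76.4 = 74.98 F

74.98 F


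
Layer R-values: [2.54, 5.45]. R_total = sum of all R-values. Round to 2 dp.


R_total = 2.54 + 5.45 = 7.99

7.99


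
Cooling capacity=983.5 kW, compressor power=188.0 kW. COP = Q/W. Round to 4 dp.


COP = 983.5 / 188.0 = 5.2314

5.2314


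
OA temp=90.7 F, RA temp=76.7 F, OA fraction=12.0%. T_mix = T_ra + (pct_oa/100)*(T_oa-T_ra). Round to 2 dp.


T_mix = 76.7 + (12.0/100)*(90.7-76.7) = 78.38 F

78.38 F


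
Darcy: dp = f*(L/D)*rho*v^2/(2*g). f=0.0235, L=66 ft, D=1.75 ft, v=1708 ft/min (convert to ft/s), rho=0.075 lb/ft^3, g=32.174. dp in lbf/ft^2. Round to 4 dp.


v_fps = 1708/60 = 28.4667 ft/s
dp = 0.0235*(66/1.75)*0.075*28.4667^2/(2*32.174) = 0.8371 lbf/ft^2

0.8371 lbf/ft^2


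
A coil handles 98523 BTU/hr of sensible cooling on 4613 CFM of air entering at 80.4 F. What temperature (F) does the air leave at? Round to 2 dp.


dT = 98523/(1.08*4613) = 19.7756
T_leave = 80.4 - 19.7756 = 60.62 F

60.62 F


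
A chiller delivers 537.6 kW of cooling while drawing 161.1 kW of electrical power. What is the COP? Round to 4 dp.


COP = 537.6 / 161.1 = 3.3371

3.3371


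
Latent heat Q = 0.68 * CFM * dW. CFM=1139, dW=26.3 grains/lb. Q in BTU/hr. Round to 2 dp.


Q = 0.68 * 1139 * 26.3 = 20369.88 BTU/hr

20369.88 BTU/hr


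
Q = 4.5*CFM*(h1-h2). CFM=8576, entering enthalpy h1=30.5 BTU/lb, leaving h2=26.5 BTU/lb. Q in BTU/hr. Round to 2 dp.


Q = 4.5 * 8576 * (30.5 - 26.5) = 154368.00 BTU/hr

154368.00 BTU/hr


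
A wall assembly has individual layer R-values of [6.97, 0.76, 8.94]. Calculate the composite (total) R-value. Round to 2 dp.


R_total = 6.97 + 0.76 + 8.94 = 16.67

16.67


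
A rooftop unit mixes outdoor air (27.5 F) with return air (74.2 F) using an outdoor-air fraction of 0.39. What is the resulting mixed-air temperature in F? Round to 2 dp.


T_mix = 0.39*27.5 + 0.61*74.2 = 55.99 F

55.99 F


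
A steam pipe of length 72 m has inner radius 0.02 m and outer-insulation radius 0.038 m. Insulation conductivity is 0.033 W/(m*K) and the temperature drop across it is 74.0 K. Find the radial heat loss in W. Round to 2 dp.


Q = 2*pi*0.033*72*74.0/ln(0.038/0.02) = 1721.16 W

1721.16 W


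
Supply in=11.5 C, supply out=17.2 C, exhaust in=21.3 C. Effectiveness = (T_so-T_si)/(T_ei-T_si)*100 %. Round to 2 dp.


eff = (17.2-11.5)/(21.3-11.5)*100 = 58.16 %

58.16 %


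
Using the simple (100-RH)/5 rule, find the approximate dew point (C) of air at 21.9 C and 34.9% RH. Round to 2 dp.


Td = 21.9 - (100-34.9)/5 = 8.88 C

8.88 C


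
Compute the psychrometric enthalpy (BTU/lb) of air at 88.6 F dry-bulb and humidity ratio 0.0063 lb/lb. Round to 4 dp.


h = 0.24*88.6 + 0.0063*(1061+0.444*88.6) = 28.1961 BTU/lb

28.1961 BTU/lb


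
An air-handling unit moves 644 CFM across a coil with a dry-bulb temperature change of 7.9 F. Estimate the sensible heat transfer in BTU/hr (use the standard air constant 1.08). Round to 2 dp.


Q = 1.08 * 644 * 7.9 = 5494.61 BTU/hr

5494.61 BTU/hr


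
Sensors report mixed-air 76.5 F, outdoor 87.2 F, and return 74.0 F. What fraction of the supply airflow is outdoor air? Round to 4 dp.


frac = (76.5 - 74.0) / (87.2 - 74.0) = 0.1894

0.1894


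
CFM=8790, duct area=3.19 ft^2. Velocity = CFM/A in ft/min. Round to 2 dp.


V = 8790 / 3.19 = 2755.49 ft/min

2755.49 ft/min


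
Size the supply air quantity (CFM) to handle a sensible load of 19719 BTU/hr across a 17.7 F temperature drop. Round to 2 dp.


CFM = 19719 / (1.08 * 17.7) = 1031.54

1031.54 CFM


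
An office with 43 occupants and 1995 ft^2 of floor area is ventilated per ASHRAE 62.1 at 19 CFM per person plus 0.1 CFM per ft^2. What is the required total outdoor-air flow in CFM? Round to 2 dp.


Total = 43*19 + 1995*0.1 = 1016.50 CFM

1016.50 CFM


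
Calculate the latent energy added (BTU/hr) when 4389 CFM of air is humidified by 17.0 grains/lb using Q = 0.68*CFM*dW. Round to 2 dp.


Q = 0.68 * 4389 * 17.0 = 50736.84 BTU/hr

50736.84 BTU/hr


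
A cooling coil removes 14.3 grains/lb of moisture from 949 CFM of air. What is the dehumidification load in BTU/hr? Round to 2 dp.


Q = 0.68 * 949 * 14.3 = 9228.08 BTU/hr

9228.08 BTU/hr


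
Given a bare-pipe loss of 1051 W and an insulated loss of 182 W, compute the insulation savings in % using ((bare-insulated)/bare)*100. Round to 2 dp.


Savings = ((1051-182)/1051)*100 = 82.68 %

82.68 %


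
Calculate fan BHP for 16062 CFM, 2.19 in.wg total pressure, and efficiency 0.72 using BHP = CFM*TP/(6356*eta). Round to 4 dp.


BHP = 16062 * 2.19 / (6356 * 0.72) = 7.6865 hp

7.6865 hp


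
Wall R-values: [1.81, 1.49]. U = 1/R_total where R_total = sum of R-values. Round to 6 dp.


R_total = 1.81 + 1.49 = 3.30
U = 1/3.30 = 0.303030

0.303030


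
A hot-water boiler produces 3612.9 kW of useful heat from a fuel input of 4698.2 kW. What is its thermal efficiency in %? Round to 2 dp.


eta = (3612.9/4698.2)*100 = 76.90 %

76.90 %


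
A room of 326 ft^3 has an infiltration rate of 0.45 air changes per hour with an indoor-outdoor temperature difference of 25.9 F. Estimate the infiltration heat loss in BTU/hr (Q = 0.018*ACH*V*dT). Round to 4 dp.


Q = 0.018 * 0.45 * 326 * 25.9 = 68.3915 BTU/hr

68.3915 BTU/hr


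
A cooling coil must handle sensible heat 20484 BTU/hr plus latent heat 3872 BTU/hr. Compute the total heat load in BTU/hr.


Qt = 20484 + 3872 = 24356 BTU/hr

24356 BTU/hr


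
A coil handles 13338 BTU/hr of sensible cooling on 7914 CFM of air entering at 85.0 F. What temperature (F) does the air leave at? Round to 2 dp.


dT = 13338/(1.08*7914) = 1.5605
T_leave = 85.0 - 1.5605 = 83.44 F

83.44 F
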